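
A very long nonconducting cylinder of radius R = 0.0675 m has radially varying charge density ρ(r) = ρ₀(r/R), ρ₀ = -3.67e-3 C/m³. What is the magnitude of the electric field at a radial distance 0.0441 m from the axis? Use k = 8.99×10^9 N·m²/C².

Take a coaxial cylindrical Gaussian surface of radius r = 0.0441 m and length L (r < R).
λ_enc = ∫₀^r ρ(r')·2πr' dr' = (2πρ₀/R)·r^3/3 = -9.766×10^-6 C/m.
Since E is radial and uniform over the curved surface, Φ = E·2πrL = Q_enc/ε₀ = λ_enc L/ε₀.
E = 2k|λ_enc|/r = 2(8.99×10^9)(9.766e-6)/(0.0441) = 3.98×10^6 N/C.

3.98×10^6 V/m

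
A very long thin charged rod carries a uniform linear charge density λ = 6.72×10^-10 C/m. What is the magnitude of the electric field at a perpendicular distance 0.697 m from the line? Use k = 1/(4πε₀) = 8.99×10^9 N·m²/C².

E ≈ 17.3 N/C

Coaxial Gaussian cylinder, radius r = 0.697 m, length L.
Q_enc = λL, so λ_enc = 6.72×10^-10 C/m.
Applying ∮E·dA = Q_enc/ε₀ with the end caps contributing no flux:
E = 2k|λ_enc|/r = 2(8.99×10^9)(6.72×10^-10)/(0.697) = 17.3 N/C.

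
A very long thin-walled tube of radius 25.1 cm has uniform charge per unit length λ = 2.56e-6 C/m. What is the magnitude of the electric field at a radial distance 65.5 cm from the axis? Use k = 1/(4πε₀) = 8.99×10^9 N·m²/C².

|E| = 7.03×10^4 V/m

Coaxial Gaussian cylinder, radius r = 65.5 cm, length L (r > 25.1 cm).
The full line charge is enclosed: λ_enc = 2.56×10^-6 C/m.
Gauss's law: E·2πrL = λ_enc L/ε₀.
E = 2k|λ_enc|/r = 2(8.99×10^9)(2.56×10^-6)/(0.655) = 7.03×10^4 N/C.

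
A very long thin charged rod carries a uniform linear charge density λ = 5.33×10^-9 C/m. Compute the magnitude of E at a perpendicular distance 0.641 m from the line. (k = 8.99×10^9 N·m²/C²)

Choose a coaxial cylinder of radius r = 0.641 m (arbitrary length L) as the Gaussian surface.
Q_enc = λL, so λ_enc = 5.33×10^-9 C/m.
Applying ∮E·dA = Q_enc/ε₀ with the end caps contributing no flux:
E = 2k|λ_enc|/r = 2(8.99×10^9)(5.33e-9)/(0.641) = 150 N/C.

150 V/m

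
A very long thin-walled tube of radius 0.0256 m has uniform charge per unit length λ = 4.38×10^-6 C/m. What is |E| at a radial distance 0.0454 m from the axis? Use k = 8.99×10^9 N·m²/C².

By cylindrical symmetry E is radial; use a coaxial Gaussian cylinder of radius 0.0454 m and length L (r > 0.0256 m).
The full line charge is enclosed: λ_enc = 4.38×10^-6 C/m.
Applying ∮E·dA = Q_enc/ε₀ with the end caps contributing no flux:
E = 2k|λ_enc|/r = 2(8.99×10^9)(4.38×10^-6)/(0.0454) = 1.73×10^6 N/C.

|E| = 1.73×10^6 V/m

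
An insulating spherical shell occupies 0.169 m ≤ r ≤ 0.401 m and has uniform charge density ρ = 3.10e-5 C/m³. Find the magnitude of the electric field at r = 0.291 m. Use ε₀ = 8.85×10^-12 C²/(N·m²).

Take a concentric spherical Gaussian surface of radius r = 0.291 m (within the shell material, 0.169 m < r < 0.401 m).
Enclosed charge is the volume from a to r: Q_enc = (4π/3)ρ(r³ − a³) = 2.573e-6 C.
By Gauss's law, ∮E·dA = E·4πr² = Q_enc/ε₀.
E = |Q_enc|/(4πε₀r²) = (2.573×10^-6)/(4π·8.85×10^-12·(0.291)²) = 2.73e5 N/C.

|E| ≈ 2.73e5 V/m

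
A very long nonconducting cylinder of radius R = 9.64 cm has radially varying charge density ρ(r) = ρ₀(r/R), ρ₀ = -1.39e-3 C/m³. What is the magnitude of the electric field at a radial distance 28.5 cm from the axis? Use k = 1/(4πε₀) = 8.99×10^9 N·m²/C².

|E| ≈ 1.71e6 N/C

Coaxial Gaussian cylinder, radius r = 28.5 cm, length L (r > R, full charge per length enclosed).
λ_enc = 2π ∫₀^R ρ₀(r'/R)^1 r' dr' = 2πρ₀R²/3 = -2.705×10^-5 C/m.
Since E is radial and uniform over the curved surface, Φ = E·2πrL = Q_enc/ε₀ = λ_enc L/ε₀.
E = 2k|λ_enc|/r = 2(8.99×10^9)(2.705×10^-5)/(0.285) = 1.71×10^6 N/C.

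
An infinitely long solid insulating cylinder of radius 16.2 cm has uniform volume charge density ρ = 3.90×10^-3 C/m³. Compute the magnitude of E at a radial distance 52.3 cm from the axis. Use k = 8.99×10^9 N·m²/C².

1.11×10^7 N/C

Take a coaxial cylindrical Gaussian surface of radius r = 52.3 cm and length L (r > 16.2 cm, full cross-section enclosed).
λ_enc = ρ·πR² = (3.90e-3)π(0.162)² = 3.215e-4 C/m.
Applying ∮E·dA = Q_enc/ε₀ with the end caps contributing no flux:
E = 2k|λ_enc|/r = 2(8.99×10^9)(3.215e-4)/(0.523) = 1.11×10^7 N/C.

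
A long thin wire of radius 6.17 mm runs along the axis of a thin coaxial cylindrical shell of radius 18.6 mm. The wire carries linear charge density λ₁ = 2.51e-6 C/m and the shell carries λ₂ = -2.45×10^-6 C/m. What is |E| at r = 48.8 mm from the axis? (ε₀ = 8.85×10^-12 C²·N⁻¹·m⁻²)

E ≈ 2.21e4 V/m

Choose a coaxial cylinder of radius r = 48.8 mm (arbitrary length L) as the Gaussian surface (r > 18.6 mm, enclosing both).
λ_enc = λ₁ + λ₂ = (2.51×10^-6) + (-2.45×10^-6) = 6.00e-8 C/m.
Applying ∮E·dA = Q_enc/ε₀ with the end caps contributing no flux:
E = |λ_enc|/(2πε₀r) = (6.00e-8)/(2π·8.85×10^-12·0.0488) = 2.21e4 N/C.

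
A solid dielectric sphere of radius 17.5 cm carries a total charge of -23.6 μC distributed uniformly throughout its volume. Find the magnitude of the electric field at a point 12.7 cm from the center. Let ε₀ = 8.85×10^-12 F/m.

By spherical symmetry E is radial; choose a Gaussian sphere of radius r = 12.7 cm (r < R).
Only the charge within r is enclosed: Q_enc = Q·(r/R)³ = (-23.6 μC)·(12.7 cm/17.5 cm)³ = -9.02×10^-6 C.
Since E is radial and uniform over the Gaussian sphere, Φ = E·4πr² = Q_enc/ε₀.
E = |Q_enc|/(4πε₀r²) = (9.02e-6)/(4π·8.85×10^-12·(0.127)²) = 5.03e6 N/C.

|E| ≈ 5.03e6 N/C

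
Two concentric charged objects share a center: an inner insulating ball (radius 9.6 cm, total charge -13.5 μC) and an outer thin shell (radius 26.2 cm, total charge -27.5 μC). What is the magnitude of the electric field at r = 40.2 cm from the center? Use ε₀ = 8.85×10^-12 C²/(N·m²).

|E| ≈ 2.28×10^6 N/C

Take a concentric spherical Gaussian surface of radius r = 40.2 cm (r > 26.2 cm, enclosing both).
Q_enc = (-13.5 μC) + (-27.5 μC) = -4.10e-5 C.
Since E is radial and uniform over the Gaussian sphere, Φ = E·4πr² = Q_enc/ε₀.
E = |Q_enc|/(4πε₀r²) = (4.10e-5)/(4π·8.85×10^-12·(0.402)²) = 2.28×10^6 N/C.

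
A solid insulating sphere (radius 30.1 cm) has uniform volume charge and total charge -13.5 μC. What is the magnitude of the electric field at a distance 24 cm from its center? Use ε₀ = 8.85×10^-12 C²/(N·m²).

|E| ≈ 1.07×10^6 V/m

Symmetry ⇒ E = E(r) r̂. Gaussian sphere of radius r = 24 cm (r < R).
For a uniform sphere the enclosed fraction is (r/R)³, so Q_enc = (-13.5 μC)(0.24/0.301)³ = -6.843×10^-6 C.
Since E is radial and uniform over the Gaussian sphere, Φ = E·4πr² = Q_enc/ε₀.
E = |Q_enc|/(4πε₀r²) = (6.843×10^-6)/(4π·8.85×10^-12·(0.24)²) = 1.07×10^6 N/C.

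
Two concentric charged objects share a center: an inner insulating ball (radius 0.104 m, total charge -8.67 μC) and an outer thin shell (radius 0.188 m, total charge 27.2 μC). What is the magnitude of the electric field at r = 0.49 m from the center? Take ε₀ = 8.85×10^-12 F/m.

E = 6.94×10^5 N/C

Symmetry ⇒ E = E(r) r̂. Gaussian sphere of radius r = 0.49 m (r > 0.188 m, enclosing both).
Q_enc = (-8.67 μC) + (27.2 μC) = 1.853×10^-5 C.
By Gauss's law, ∮E·dA = E·4πr² = Q_enc/ε₀.
E = |Q_enc|/(4πε₀r²) = (1.853×10^-5)/(4π·8.85×10^-12·(0.49)²) = 6.94×10^5 N/C.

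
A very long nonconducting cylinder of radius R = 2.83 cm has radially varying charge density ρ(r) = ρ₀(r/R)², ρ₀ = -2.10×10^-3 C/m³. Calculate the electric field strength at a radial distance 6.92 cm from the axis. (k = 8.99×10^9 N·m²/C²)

E = 6.86×10^5 N/C

Choose a coaxial cylinder of radius r = 6.92 cm (arbitrary length L) as the Gaussian surface (r > R, full charge per length enclosed).
λ_enc = 2π ∫₀^R ρ₀(r'/R)^2 r' dr' = 2πρ₀R²/4 = -2.642×10^-6 C/m.
Gauss's law: E·2πrL = λ_enc L/ε₀.
E = 2k|λ_enc|/r = 2(8.99×10^9)(2.642×10^-6)/(0.0692) = 6.86e5 N/C.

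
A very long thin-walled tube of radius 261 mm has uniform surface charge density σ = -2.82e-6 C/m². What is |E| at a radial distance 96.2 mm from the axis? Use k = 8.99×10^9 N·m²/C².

Take a coaxial cylindrical Gaussian surface of radius r = 96.2 mm and length L (r < 261 mm, inside the shell).
All the surface charge lies outside this cylinder: Q_enc = 0, hence E = 0.

E = 0 (no enclosed charge)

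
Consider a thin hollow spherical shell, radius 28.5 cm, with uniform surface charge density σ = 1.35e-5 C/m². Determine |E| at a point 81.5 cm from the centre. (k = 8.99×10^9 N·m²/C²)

|E| ≈ 1.86e5 V/m

Take a concentric spherical Gaussian surface of radius r = 81.5 cm (r > 28.5 cm).
The entire shell is enclosed: Q_enc = σ·4πR² = (1.35×10^-5)·4π·(0.285)² = 1.378e-5 C.
Applying ∮E·dA = Q_enc/ε₀ with Φ = E(4πr²):
E = k|Q_enc|/r² = (8.99×10^9)(1.378×10^-5)/(0.815)² = 1.86e5 N/C.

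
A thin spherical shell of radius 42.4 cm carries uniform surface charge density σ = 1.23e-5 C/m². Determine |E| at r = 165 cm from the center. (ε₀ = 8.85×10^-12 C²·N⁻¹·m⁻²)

Take a concentric spherical Gaussian surface of radius r = 165 cm (r > 42.4 cm).
The entire shell is enclosed: Q_enc = σ·4πR² = (1.23×10^-5)·4π·(0.424)² = 2.779×10^-5 C.
Applying ∮E·dA = Q_enc/ε₀ with Φ = E(4πr²):
E = |Q_enc|/(4πε₀r²) = (2.779×10^-5)/(4π·8.85×10^-12·(1.65)²) = 9.18×10^4 N/C.

E = 9.18e4 N/C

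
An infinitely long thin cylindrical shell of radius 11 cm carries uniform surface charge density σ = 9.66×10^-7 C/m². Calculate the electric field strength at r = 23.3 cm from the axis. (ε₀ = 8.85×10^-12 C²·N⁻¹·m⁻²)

E = 5.15×10^4 N/C

Choose a coaxial cylinder of radius r = 23.3 cm (arbitrary length L) as the Gaussian surface (r > 11 cm).
The whole shell is enclosed: λ_enc = σ·2πR = (9.66e-7)·2π·(0.11) = 6.677e-7 C/m.
By Gauss's law (flux through the curved wall only), E·2πrL = λ_enc L/ε₀.
E = |λ_enc|/(2πε₀r) = (6.677×10^-7)/(2π·8.85×10^-12·0.233) = 5.15×10^4 N/C.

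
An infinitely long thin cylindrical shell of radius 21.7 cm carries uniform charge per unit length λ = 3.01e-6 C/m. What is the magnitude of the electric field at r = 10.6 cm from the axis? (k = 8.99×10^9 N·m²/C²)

Take a coaxial cylindrical Gaussian surface of radius r = 10.6 cm and length L (r < 21.7 cm, inside the shell).
All the surface charge lies outside this cylinder: Q_enc = 0, hence E = 0.

E = 0 (no enclosed charge)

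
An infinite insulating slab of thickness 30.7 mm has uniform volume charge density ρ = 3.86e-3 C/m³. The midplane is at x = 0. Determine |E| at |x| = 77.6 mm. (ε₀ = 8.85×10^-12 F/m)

The point |x| = 77.6 mm lies outside the slab (half-thickness 0.01535 m). A symmetric pillbox spanning the full slab encloses Q_enc = ρ·d·A.
Flux = 2EA ⇒ E = |ρ|d/(2ε₀), independent of distance outside.
E = (3.86×10^-3)(0.0307)/(2·8.85×10^-12) = 6.70e6 N/C.

|E| ≈ 6.70e6 V/m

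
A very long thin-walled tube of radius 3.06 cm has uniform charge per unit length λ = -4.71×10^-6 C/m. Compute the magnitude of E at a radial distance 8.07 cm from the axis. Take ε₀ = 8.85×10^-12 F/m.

Coaxial Gaussian cylinder, radius r = 8.07 cm, length L (r > 3.06 cm).
The full line charge is enclosed: λ_enc = -4.71×10^-6 C/m.
Applying ∮E·dA = Q_enc/ε₀ with the end caps contributing no flux:
E = |λ_enc|/(2πε₀r) = (4.71×10^-6)/(2π·8.85×10^-12·0.0807) = 1.05×10^6 N/C.

1.05e6 N/C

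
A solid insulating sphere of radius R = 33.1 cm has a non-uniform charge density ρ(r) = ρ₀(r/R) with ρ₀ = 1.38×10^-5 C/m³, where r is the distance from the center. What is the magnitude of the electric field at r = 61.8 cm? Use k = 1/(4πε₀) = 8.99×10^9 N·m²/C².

Use a concentric Gaussian sphere at r = 61.8 cm (r > R, all charge enclosed).
Q_enc = 4π ∫₀^R ρ₀(r'/R)^1 r'² dr' = 4πρ₀R³/4 = 1.572×10^-6 C.
Gauss's law: E·4πr² = Q_enc/ε₀.
E = k|Q_enc|/r² = (8.99×10^9)(1.572×10^-6)/(0.618)² = 3.70×10^4 N/C.

3.70e4 N/C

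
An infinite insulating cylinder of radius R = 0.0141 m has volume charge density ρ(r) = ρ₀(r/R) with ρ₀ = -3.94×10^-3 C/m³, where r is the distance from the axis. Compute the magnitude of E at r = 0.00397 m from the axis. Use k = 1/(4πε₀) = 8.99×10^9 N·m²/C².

Choose a coaxial cylinder of radius r = 0.00397 m (arbitrary length L) as the Gaussian surface (r < R).
λ_enc = ∫₀^r ρ(r')·2πr' dr' = (2πρ₀/R)·r^3/3 = -3.662e-8 C/m.
By Gauss's law (flux through the curved wall only), E·2πrL = λ_enc L/ε₀.
E = 2k|λ_enc|/r = 2(8.99×10^9)(3.662×10^-8)/(0.00397) = 1.66e5 N/C.

1.66e5 N/C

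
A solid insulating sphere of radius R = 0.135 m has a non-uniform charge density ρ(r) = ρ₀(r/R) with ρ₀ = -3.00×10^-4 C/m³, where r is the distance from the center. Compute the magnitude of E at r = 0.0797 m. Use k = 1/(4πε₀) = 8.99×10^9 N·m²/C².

|E| = 3.99×10^5 N/C

Use a concentric Gaussian sphere at r = 0.0797 m (r < R).
Q_enc = ∫₀^r ρ(r')·4πr'² dr' = (4πρ₀/R) ∫₀^r r'^3 dr' = 4πρ₀ r^4/(4·R) = -2.817e-7 C.
By Gauss's law, ∮E·dA = E·4πr² = Q_enc/ε₀.
E = k|Q_enc|/r² = (8.99×10^9)(2.817e-7)/(0.0797)² = 3.99e5 N/C.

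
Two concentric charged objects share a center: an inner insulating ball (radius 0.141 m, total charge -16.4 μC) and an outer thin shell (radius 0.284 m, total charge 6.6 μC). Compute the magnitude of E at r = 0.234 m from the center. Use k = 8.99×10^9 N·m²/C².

By spherical symmetry E is radial; choose a Gaussian sphere of radius r = 0.234 m (between the bodies, 0.141 m < r < 0.284 m).
Only the inner charge is enclosed; the outer shell contributes nothing inside itself. Q_enc = -16.4 μC = -1.64e-5 C.
Applying ∮E·dA = Q_enc/ε₀ with Φ = E(4πr²):
E = k|Q_enc|/r² = (8.99×10^9)(1.64×10^-5)/(0.234)² = 2.69×10^6 N/C.

E = 2.69×10^6 N/C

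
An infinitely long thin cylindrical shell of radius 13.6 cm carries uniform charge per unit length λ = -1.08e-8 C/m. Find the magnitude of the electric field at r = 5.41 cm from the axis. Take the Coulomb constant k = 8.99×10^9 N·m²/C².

|E| = 0 V/m

Coaxial Gaussian cylinder, radius r = 5.41 cm, length L (r < 13.6 cm, inside the shell).
All the surface charge lies outside this cylinder: Q_enc = 0, hence E = 0.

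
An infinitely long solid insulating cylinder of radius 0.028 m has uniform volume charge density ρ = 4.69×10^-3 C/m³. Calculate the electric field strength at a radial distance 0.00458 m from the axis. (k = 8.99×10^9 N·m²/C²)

Coaxial Gaussian cylinder, radius r = 0.00458 m, length L (r < R).
Charge inside radius r per length L is ρ·πr²·L, so λ_enc = ρπr² = 3.091e-7 C/m.
Applying ∮E·dA = Q_enc/ε₀ with the end caps contributing no flux:
E = 2k|λ_enc|/r = 2(8.99×10^9)(3.091×10^-7)/(0.00458) = 1.21×10^6 N/C.

E ≈ 1.21e6 N/C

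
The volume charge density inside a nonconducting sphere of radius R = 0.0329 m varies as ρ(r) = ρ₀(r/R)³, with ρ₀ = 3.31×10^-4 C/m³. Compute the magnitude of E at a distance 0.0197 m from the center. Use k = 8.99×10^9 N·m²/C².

|E| = 2.64×10^4 V/m

Take a concentric spherical Gaussian surface of radius r = 0.0197 m (r < R).
Q_enc = ∫₀^r ρ(r')·4πr'² dr' = (4πρ₀/R³) ∫₀^r r'^5 dr' = 4πρ₀ r^6/(6·R³) = 1.138×10^-9 C.
Since E is radial and uniform over the Gaussian sphere, Φ = E·4πr² = Q_enc/ε₀.
E = k|Q_enc|/r² = (8.99×10^9)(1.138×10^-9)/(0.0197)² = 2.64e4 N/C.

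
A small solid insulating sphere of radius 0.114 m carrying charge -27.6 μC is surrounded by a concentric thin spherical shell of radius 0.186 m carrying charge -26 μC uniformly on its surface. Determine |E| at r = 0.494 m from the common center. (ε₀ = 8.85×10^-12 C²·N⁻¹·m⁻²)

|E| ≈ 1.97×10^6 N/C

Use a concentric Gaussian sphere at r = 0.494 m (r > 0.186 m, enclosing both).
Q_enc = (-27.6 μC) + (-26 μC) = -5.36e-5 C.
Applying ∮E·dA = Q_enc/ε₀ with Φ = E(4πr²):
E = |Q_enc|/(4πε₀r²) = (5.36×10^-5)/(4π·8.85×10^-12·(0.494)²) = 1.97×10^6 N/C.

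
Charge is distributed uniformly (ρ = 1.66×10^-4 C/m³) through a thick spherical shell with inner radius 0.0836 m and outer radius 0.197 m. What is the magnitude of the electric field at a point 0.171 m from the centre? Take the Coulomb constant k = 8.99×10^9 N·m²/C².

|E| ≈ 9.44e5 N/C

Use a concentric Gaussian sphere at r = 0.171 m (within the shell material, 0.0836 m < r < 0.197 m).
Only the shell between 0.0836 m and r is enclosed: Q_enc = ρ·(4π/3)(r³ − a³) = (1.66×10^-4)·(4π/3)·((0.171)³ − (0.0836)³) = 3.071×10^-6 C.
Applying ∮E·dA = Q_enc/ε₀ with Φ = E(4πr²):
E = k|Q_enc|/r² = (8.99×10^9)(3.071e-6)/(0.171)² = 9.44×10^5 N/C.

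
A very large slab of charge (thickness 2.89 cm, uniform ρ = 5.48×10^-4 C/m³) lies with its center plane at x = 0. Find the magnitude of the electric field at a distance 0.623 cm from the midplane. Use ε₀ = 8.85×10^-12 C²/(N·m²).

By symmetry E is perpendicular to the slab. A Gaussian pillbox from −0.623 cm to +0.623 cm (face area A) lies entirely within the slab.
Q_enc = ρ·(2x)·A and flux = 2EA, so 2EA = 2ρxA/ε₀ ⇒ E = |ρ|x/ε₀.
E = (5.48×10^-4)(0.00623)/(8.85×10^-12) = 3.86e5 N/C.

E ≈ 3.86e5 V/m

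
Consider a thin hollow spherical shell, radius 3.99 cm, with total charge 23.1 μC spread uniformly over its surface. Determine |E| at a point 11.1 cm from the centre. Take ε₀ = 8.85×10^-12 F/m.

Symmetry ⇒ E = E(r) r̂. Gaussian sphere of radius r = 11.1 cm (r > 3.99 cm).
The entire shell is enclosed: Q_enc = 2.31×10^-5 C.
Applying ∮E·dA = Q_enc/ε₀ with Φ = E(4πr²):
E = |Q_enc|/(4πε₀r²) = (2.31×10^-5)/(4π·8.85×10^-12·(0.111)²) = 1.69×10^7 N/C.

E ≈ 1.69×10^7 V/m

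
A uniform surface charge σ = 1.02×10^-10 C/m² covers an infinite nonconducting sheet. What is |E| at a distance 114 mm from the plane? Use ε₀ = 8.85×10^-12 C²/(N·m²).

By planar symmetry E is perpendicular to the sheet and uniform; use a Gaussian pillbox with flat faces of area A on each side of the sheet.
Only the two end caps contribute flux: Φ = 2EA. With Q_enc = σA, Gauss's law gives E = |σ|/(2ε₀).
E = |σ|/(2ε₀) = (1.02e-10)/(2·8.85×10^-12) = 5.76 N/C.

|E| = 5.76 N/C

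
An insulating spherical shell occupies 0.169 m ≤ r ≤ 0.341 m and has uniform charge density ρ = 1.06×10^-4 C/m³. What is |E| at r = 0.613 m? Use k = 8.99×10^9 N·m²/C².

E ≈ 3.70×10^5 N/C

Take a concentric spherical Gaussian surface of radius r = 0.613 m (r > 0.341 m, enclosing the whole shell).
Q_enc = ρ·(4π/3)(b³ − a³) = (1.06e-4)·(4π/3)·((0.341)³ − (0.169)³) = 1.546×10^-5 C.
By Gauss's law, ∮E·dA = E·4πr² = Q_enc/ε₀.
E = k|Q_enc|/r² = (8.99×10^9)(1.546×10^-5)/(0.613)² = 3.70×10^5 N/C.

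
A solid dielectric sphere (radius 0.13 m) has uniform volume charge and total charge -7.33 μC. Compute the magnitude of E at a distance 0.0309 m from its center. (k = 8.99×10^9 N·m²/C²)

|E| = 9.27×10^5 N/C

Take a concentric spherical Gaussian surface of radius r = 0.0309 m (r < R).
Only the charge within r is enclosed: Q_enc = Q·(r/R)³ = (-7.33 μC)·(0.0309 m/0.13 m)³ = -9.843×10^-8 C.
By Gauss's law, ∮E·dA = E·4πr² = Q_enc/ε₀.
E = k|Q_enc|/r² = (8.99×10^9)(9.843×10^-8)/(0.0309)² = 9.27e5 N/C.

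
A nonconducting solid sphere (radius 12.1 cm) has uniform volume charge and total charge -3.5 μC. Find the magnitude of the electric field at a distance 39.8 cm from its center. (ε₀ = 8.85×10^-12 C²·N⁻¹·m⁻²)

Symmetry ⇒ E = E(r) r̂. Gaussian sphere of radius r = 39.8 cm (r > R, so the entire charge is enclosed).
Q_enc = -3.5 μC = -3.50×10^-6 C.
Gauss's law: E·4πr² = Q_enc/ε₀.
E = |Q_enc|/(4πε₀r²) = (3.50×10^-6)/(4π·8.85×10^-12·(0.398)²) = 1.99×10^5 N/C.

|E| = 1.99×10^5 N/C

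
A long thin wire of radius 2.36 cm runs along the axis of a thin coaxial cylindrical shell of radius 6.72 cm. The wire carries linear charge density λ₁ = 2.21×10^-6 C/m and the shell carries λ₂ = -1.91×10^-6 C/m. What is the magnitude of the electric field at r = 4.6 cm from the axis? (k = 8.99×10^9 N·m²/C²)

|E| ≈ 8.64e5 N/C

Choose a coaxial cylinder of radius r = 4.6 cm (arbitrary length L) as the Gaussian surface (between the conductors, 2.36 cm < r < 6.72 cm).
The shell at 6.72 cm lies outside the Gaussian surface, so λ_enc = λ₁ = 2.21e-6 C/m.
Gauss's law: E·2πrL = λ_enc L/ε₀.
E = 2k|λ_enc|/r = 2(8.99×10^9)(2.21e-6)/(0.046) = 8.64×10^5 N/C.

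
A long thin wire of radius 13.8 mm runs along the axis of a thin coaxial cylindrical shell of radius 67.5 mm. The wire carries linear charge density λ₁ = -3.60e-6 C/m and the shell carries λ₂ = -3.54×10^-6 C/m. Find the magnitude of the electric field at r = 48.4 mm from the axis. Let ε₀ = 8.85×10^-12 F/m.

Choose a coaxial cylinder of radius r = 48.4 mm (arbitrary length L) as the Gaussian surface (between the conductors, 13.8 mm < r < 67.5 mm).
The shell at 67.5 mm lies outside the Gaussian surface, so λ_enc = λ₁ = -3.60e-6 C/m.
Since E is radial and uniform over the curved surface, Φ = E·2πrL = Q_enc/ε₀ = λ_enc L/ε₀.
E = |λ_enc|/(2πε₀r) = (3.60×10^-6)/(2π·8.85×10^-12·0.0484) = 1.34×10^6 N/C.

1.34×10^6 N/C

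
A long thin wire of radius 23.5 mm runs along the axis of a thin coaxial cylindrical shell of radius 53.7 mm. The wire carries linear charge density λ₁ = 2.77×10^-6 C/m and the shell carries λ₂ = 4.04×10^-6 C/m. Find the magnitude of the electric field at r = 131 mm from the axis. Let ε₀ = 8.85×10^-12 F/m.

9.35×10^5 N/C

Coaxial Gaussian cylinder, radius r = 131 mm, length L (r > 53.7 mm, enclosing both).
λ_enc = λ₁ + λ₂ = (2.77e-6) + (4.04×10^-6) = 6.81×10^-6 C/m.
Gauss's law: E·2πrL = λ_enc L/ε₀.
E = |λ_enc|/(2πε₀r) = (6.81×10^-6)/(2π·8.85×10^-12·0.131) = 9.35×10^5 N/C.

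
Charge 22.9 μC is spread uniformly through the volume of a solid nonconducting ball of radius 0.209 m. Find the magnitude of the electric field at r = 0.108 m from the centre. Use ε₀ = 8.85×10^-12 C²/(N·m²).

|E| = 2.44×10^6 V/m

By spherical symmetry E is radial; choose a Gaussian sphere of radius r = 0.108 m (r < R).
Only the charge within r is enclosed: Q_enc = Q·(r/R)³ = (22.9 μC)·(0.108 m/0.209 m)³ = 3.16×10^-6 C.
Gauss's law: E·4πr² = Q_enc/ε₀.
E = |Q_enc|/(4πε₀r²) = (3.16e-6)/(4π·8.85×10^-12·(0.108)²) = 2.44e6 N/C.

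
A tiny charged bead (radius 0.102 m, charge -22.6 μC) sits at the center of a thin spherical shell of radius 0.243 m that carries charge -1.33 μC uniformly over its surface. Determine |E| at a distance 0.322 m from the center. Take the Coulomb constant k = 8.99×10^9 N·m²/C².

Take a concentric spherical Gaussian surface of radius r = 0.322 m (r > 0.243 m, enclosing both).
Q_enc = (-22.6 μC) + (-1.33 μC) = -2.393×10^-5 C.
Since E is radial and uniform over the Gaussian sphere, Φ = E·4πr² = Q_enc/ε₀.
E = k|Q_enc|/r² = (8.99×10^9)(2.393e-5)/(0.322)² = 2.07×10^6 N/C.

2.07×10^6 N/C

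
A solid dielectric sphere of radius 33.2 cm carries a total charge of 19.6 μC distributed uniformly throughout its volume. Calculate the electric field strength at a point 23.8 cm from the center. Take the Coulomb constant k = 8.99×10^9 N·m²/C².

1.15×10^6 V/m

Symmetry ⇒ E = E(r) r̂. Gaussian sphere of radius r = 23.8 cm (r < R).
For a uniform sphere the enclosed fraction is (r/R)³, so Q_enc = (19.6 μC)(0.238/0.332)³ = 7.221×10^-6 C.
Since E is radial and uniform over the Gaussian sphere, Φ = E·4πr² = Q_enc/ε₀.
E = k|Q_enc|/r² = (8.99×10^9)(7.221×10^-6)/(0.238)² = 1.15e6 N/C.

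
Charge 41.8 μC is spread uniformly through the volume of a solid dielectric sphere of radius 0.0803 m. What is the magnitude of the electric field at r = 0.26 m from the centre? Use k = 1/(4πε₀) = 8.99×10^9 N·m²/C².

Symmetry ⇒ E = E(r) r̂. Gaussian sphere of radius r = 0.26 m (r > R, so the entire charge is enclosed).
Q_enc = 41.8 μC = 4.18×10^-5 C.
Applying ∮E·dA = Q_enc/ε₀ with Φ = E(4πr²):
E = k|Q_enc|/r² = (8.99×10^9)(4.18×10^-5)/(0.26)² = 5.56e6 N/C.

5.56×10^6 V/m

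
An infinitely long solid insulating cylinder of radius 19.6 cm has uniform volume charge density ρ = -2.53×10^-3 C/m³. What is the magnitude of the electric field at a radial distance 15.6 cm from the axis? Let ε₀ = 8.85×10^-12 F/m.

2.23e7 N/C

Choose a coaxial cylinder of radius r = 15.6 cm (arbitrary length L) as the Gaussian surface (r < R).
Charge inside radius r per length L is ρ·πr²·L, so λ_enc = ρπr² = -1.934e-4 C/m.
Gauss's law: E·2πrL = λ_enc L/ε₀.
E = |λ_enc|/(2πε₀r) = (1.934×10^-4)/(2π·8.85×10^-12·0.156) = 2.23×10^7 N/C.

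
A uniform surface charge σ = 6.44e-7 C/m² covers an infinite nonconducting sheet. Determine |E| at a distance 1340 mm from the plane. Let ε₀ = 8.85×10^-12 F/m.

E ≈ 3.64e4 N/C

Choose a cylindrical pillbox piercing the sheet, end faces (area A) parallel to it.
Only the two end caps contribute flux: Φ = 2EA. With Q_enc = σA, Gauss's law gives E = |σ|/(2ε₀).
E = |σ|/(2ε₀) = (6.44×10^-7)/(2·8.85×10^-12) = 3.64×10^4 N/C.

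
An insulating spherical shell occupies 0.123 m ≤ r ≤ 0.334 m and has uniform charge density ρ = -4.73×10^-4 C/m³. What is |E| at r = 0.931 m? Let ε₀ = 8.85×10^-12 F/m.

E ≈ 7.28×10^5 N/C

Take a concentric spherical Gaussian surface of radius r = 0.931 m (r > 0.334 m, enclosing the whole shell).
Q_enc = ρ·(4π/3)(b³ − a³) = (-4.73e-4)·(4π/3)·((0.334)³ − (0.123)³) = -7.014×10^-5 C.
By Gauss's law, ∮E·dA = E·4πr² = Q_enc/ε₀.
E = |Q_enc|/(4πε₀r²) = (7.014×10^-5)/(4π·8.85×10^-12·(0.931)²) = 7.28e5 N/C.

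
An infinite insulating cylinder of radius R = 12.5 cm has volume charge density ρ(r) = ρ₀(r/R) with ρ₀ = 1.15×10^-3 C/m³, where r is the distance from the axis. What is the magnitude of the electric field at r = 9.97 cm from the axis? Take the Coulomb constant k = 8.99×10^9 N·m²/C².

Take a coaxial cylindrical Gaussian surface of radius r = 9.97 cm and length L (r < R).
λ_enc = ∫₀^r ρ(r')·2πr' dr' = (2πρ₀/R)·r^3/3 = 1.91e-5 C/m.
Applying ∮E·dA = Q_enc/ε₀ with the end caps contributing no flux:
E = 2k|λ_enc|/r = 2(8.99×10^9)(1.91×10^-5)/(0.0997) = 3.44×10^6 N/C.

3.44e6 N/C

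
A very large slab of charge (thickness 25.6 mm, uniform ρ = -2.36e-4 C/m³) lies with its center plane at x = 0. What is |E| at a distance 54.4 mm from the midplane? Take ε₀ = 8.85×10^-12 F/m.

The point |x| = 54.4 mm lies outside the slab (half-thickness 0.0128 m). A symmetric pillbox spanning the full slab encloses Q_enc = ρ·d·A.
Flux = 2EA ⇒ E = |ρ|d/(2ε₀), independent of distance outside.
E = (2.36×10^-4)(0.0256)/(2·8.85×10^-12) = 3.41×10^5 N/C.

E = 3.41e5 N/C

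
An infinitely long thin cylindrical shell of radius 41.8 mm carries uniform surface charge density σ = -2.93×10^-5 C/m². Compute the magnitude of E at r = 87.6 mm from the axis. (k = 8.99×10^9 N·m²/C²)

E = 1.58×10^6 N/C

Coaxial Gaussian cylinder, radius r = 87.6 mm, length L (r > 41.8 mm).
The whole shell is enclosed: λ_enc = σ·2πR = (-2.93×10^-5)·2π·(0.0418) = -7.695×10^-6 C/m.
Gauss's law: E·2πrL = λ_enc L/ε₀.
E = 2k|λ_enc|/r = 2(8.99×10^9)(7.695e-6)/(0.0876) = 1.58×10^6 N/C.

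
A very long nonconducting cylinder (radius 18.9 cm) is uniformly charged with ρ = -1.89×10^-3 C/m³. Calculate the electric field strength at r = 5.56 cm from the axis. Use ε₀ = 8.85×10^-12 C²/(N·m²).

Take a coaxial cylindrical Gaussian surface of radius r = 5.56 cm and length L (r < R).
Charge inside radius r per length L is ρ·πr²·L, so λ_enc = ρπr² = -1.836e-5 C/m.
Since E is radial and uniform over the curved surface, Φ = E·2πrL = Q_enc/ε₀ = λ_enc L/ε₀.
E = |λ_enc|/(2πε₀r) = (1.836e-5)/(2π·8.85×10^-12·0.0556) = 5.94e6 N/C.

5.94e6 V/m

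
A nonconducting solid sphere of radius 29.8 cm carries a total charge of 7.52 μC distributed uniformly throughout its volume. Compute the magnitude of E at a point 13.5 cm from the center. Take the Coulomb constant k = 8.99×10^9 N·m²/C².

Use a concentric Gaussian sphere at r = 13.5 cm (r < R).
Only the charge within r is enclosed: Q_enc = Q·(r/R)³ = (7.52 μC)·(13.5 cm/29.8 cm)³ = 6.991×10^-7 C.
Since E is radial and uniform over the Gaussian sphere, Φ = E·4πr² = Q_enc/ε₀.
E = k|Q_enc|/r² = (8.99×10^9)(6.991×10^-7)/(0.135)² = 3.45×10^5 N/C.

E = 3.45×10^5 N/C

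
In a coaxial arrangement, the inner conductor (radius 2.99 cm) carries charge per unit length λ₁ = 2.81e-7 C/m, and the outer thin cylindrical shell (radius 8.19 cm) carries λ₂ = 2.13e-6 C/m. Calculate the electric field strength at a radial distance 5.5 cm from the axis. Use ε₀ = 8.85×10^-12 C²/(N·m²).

Take a coaxial cylindrical Gaussian surface of radius r = 5.5 cm and length L (between the conductors, 2.99 cm < r < 8.19 cm).
Only the inner wire is enclosed; the outer shell contributes nothing inside itself. λ_enc = λ₁ = 2.81×10^-7 C/m.
Since E is radial and uniform over the curved surface, Φ = E·2πrL = Q_enc/ε₀ = λ_enc L/ε₀.
E = |λ_enc|/(2πε₀r) = (2.81e-7)/(2π·8.85×10^-12·0.055) = 9.19×10^4 N/C.

|E| ≈ 9.19e4 N/C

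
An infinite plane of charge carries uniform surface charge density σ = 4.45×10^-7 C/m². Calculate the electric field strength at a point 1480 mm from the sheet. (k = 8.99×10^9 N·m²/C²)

The symmetry is planar: E is normal to the sheet and the same magnitude on both sides. Take a pillbox straddling the sheet with end-cap area A.
Only the two end caps contribute flux: Φ = 2EA. With Q_enc = σA, Gauss's law gives E = |σ|/(2ε₀).
E = 2πk|σ| = 2π(8.99×10^9)(4.45e-7) = 2.51e4 N/C.

2.51×10^4 N/C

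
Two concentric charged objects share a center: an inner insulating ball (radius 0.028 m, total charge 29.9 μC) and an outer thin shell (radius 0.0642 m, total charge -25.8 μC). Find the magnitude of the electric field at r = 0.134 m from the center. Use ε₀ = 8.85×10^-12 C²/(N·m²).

Use a concentric Gaussian sphere at r = 0.134 m (r > 0.0642 m, enclosing both).
Q_enc = (29.9 μC) + (-25.8 μC) = 4.10×10^-6 C.
Gauss's law: E·4πr² = Q_enc/ε₀.
E = |Q_enc|/(4πε₀r²) = (4.10×10^-6)/(4π·8.85×10^-12·(0.134)²) = 2.05e6 N/C.

2.05×10^6 N/C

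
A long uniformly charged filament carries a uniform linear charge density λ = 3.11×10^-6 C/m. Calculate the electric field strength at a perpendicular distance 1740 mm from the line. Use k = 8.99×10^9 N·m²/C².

Choose a coaxial cylinder of radius r = 1740 mm (arbitrary length L) as the Gaussian surface.
Q_enc = λL, so λ_enc = 3.11e-6 C/m.
Gauss's law: E·2πrL = λ_enc L/ε₀.
E = 2k|λ_enc|/r = 2(8.99×10^9)(3.11e-6)/(1.74) = 3.21e4 N/C.

E = 3.21×10^4 V/m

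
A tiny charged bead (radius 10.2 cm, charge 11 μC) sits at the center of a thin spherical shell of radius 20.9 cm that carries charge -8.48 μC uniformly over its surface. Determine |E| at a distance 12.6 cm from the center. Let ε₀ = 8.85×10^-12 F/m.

Take a concentric spherical Gaussian surface of radius r = 12.6 cm (between the bodies, 10.2 cm < r < 20.9 cm).
The shell at 20.9 cm lies outside the Gaussian surface, so Q_enc = 11 μC = 1.10×10^-5 C.
By Gauss's law, ∮E·dA = E·4πr² = Q_enc/ε₀.
E = |Q_enc|/(4πε₀r²) = (1.10×10^-5)/(4π·8.85×10^-12·(0.126)²) = 6.23×10^6 N/C.

E = 6.23×10^6 N/C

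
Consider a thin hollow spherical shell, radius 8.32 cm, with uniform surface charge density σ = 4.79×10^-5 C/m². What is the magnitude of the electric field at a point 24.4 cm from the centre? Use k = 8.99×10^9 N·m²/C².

Use a concentric Gaussian sphere at r = 24.4 cm (r > 8.32 cm).
The entire shell is enclosed: Q_enc = σ·4πR² = (4.79×10^-5)·4π·(0.0832)² = 4.167×10^-6 C.
Since E is radial and uniform over the Gaussian sphere, Φ = E·4πr² = Q_enc/ε₀.
E = k|Q_enc|/r² = (8.99×10^9)(4.167e-6)/(0.244)² = 6.29×10^5 N/C.

|E| = 6.29×10^5 V/m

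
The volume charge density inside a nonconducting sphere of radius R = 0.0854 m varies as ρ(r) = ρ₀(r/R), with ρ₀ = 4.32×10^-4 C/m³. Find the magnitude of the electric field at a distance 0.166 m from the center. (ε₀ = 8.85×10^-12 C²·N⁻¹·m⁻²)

|E| ≈ 2.76×10^5 V/m

Symmetry ⇒ E = E(r) r̂. Gaussian sphere of radius r = 0.166 m (r > R, all charge enclosed).
Q_enc = 4π ∫₀^R ρ₀(r'/R)^1 r'² dr' = 4πρ₀R³/4 = 8.453×10^-7 C.
Gauss's law: E·4πr² = Q_enc/ε₀.
E = |Q_enc|/(4πε₀r²) = (8.453×10^-7)/(4π·8.85×10^-12·(0.166)²) = 2.76e5 N/C.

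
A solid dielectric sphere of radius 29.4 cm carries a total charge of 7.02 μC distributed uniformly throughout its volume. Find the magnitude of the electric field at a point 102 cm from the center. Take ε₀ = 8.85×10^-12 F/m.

E = 6.07×10^4 V/m

Symmetry ⇒ E = E(r) r̂. Gaussian sphere of radius r = 102 cm (r > R, so the entire charge is enclosed).
Q_enc = 7.02 μC = 7.02×10^-6 C.
Gauss's law: E·4πr² = Q_enc/ε₀.
E = |Q_enc|/(4πε₀r²) = (7.02×10^-6)/(4π·8.85×10^-12·(1.02)²) = 6.07e4 N/C.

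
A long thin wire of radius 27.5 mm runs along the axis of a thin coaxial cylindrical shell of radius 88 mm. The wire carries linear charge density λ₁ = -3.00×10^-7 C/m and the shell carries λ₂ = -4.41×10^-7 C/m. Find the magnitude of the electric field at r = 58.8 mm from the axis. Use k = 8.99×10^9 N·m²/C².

E ≈ 9.17×10^4 V/m

Take a coaxial cylindrical Gaussian surface of radius r = 58.8 mm and length L (between the conductors, 27.5 mm < r < 88 mm).
The shell at 88 mm lies outside the Gaussian surface, so λ_enc = λ₁ = -3.00×10^-7 C/m.
Gauss's law: E·2πrL = λ_enc L/ε₀.
E = 2k|λ_enc|/r = 2(8.99×10^9)(3.00×10^-7)/(0.0588) = 9.17e4 N/C.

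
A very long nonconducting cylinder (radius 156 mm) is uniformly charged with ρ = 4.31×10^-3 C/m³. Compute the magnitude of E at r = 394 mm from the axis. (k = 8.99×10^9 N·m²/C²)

Take a coaxial cylindrical Gaussian surface of radius r = 394 mm and length L (r > 156 mm, full cross-section enclosed).
λ_enc = ρ·πR² = (4.31×10^-3)π(0.156)² = 3.295×10^-4 C/m.
Gauss's law: E·2πrL = λ_enc L/ε₀.
E = 2k|λ_enc|/r = 2(8.99×10^9)(3.295×10^-4)/(0.394) = 1.50×10^7 N/C.

|E| = 1.50×10^7 V/m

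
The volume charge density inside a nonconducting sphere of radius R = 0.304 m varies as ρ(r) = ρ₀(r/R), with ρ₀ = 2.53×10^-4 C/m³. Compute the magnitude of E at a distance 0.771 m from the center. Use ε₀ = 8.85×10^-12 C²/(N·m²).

Symmetry ⇒ E = E(r) r̂. Gaussian sphere of radius r = 0.771 m (r > R, all charge enclosed).
Q_enc = 4π ∫₀^R ρ₀(r'/R)^1 r'² dr' = 4πρ₀R³/4 = 2.233e-5 C.
Since E is radial and uniform over the Gaussian sphere, Φ = E·4πr² = Q_enc/ε₀.
E = |Q_enc|/(4πε₀r²) = (2.233×10^-5)/(4π·8.85×10^-12·(0.771)²) = 3.38e5 N/C.

|E| ≈ 3.38×10^5 V/m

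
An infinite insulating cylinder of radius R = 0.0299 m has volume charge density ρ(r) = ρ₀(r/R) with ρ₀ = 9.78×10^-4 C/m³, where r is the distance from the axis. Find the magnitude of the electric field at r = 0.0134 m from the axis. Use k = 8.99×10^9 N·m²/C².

2.21×10^5 N/C

By cylindrical symmetry E is radial; use a coaxial Gaussian cylinder of radius 0.0134 m and length L (r < R).
Integrating ρ over the cross-section to radius r: λ_enc = (2πρ₀/R) ∫₀^r r'^2 dr' = 2πρ₀ r^3/(3·R) = 1.648×10^-7 C/m.
Applying ∮E·dA = Q_enc/ε₀ with the end caps contributing no flux:
E = 2k|λ_enc|/r = 2(8.99×10^9)(1.648×10^-7)/(0.0134) = 2.21×10^5 N/C.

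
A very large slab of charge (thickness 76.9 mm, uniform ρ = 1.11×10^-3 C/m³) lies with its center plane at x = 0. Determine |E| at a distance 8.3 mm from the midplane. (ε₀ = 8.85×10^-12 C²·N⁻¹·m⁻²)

E ≈ 1.04×10^6 N/C

By symmetry E is perpendicular to the slab. A Gaussian pillbox from −8.3 mm to +8.3 mm (face area A) lies entirely within the slab.
Q_enc = ρ·(2x)·A and flux = 2EA, so 2EA = 2ρxA/ε₀ ⇒ E = |ρ|x/ε₀.
E = (1.11×10^-3)(0.0083)/(8.85×10^-12) = 1.04×10^6 N/C.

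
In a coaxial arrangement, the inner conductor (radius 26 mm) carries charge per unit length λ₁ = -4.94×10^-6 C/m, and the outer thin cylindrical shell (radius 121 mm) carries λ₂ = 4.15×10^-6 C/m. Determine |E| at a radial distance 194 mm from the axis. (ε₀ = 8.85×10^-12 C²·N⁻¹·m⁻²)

Choose a coaxial cylinder of radius r = 194 mm (arbitrary length L) as the Gaussian surface (r > 121 mm, enclosing both).
λ_enc = λ₁ + λ₂ = (-4.94×10^-6) + (4.15×10^-6) = -7.90×10^-7 C/m.
By Gauss's law (flux through the curved wall only), E·2πrL = λ_enc L/ε₀.
E = |λ_enc|/(2πε₀r) = (7.90×10^-7)/(2π·8.85×10^-12·0.194) = 7.32×10^4 N/C.

|E| = 7.32×10^4 N/C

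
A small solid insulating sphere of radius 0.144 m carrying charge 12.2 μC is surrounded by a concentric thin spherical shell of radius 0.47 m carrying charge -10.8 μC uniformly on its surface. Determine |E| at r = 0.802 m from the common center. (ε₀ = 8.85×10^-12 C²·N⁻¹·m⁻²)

Take a concentric spherical Gaussian surface of radius r = 0.802 m (r > 0.47 m, enclosing both).
Q_enc = (12.2 μC) + (-10.8 μC) = 1.40×10^-6 C.
By Gauss's law, ∮E·dA = E·4πr² = Q_enc/ε₀.
E = |Q_enc|/(4πε₀r²) = (1.40×10^-6)/(4π·8.85×10^-12·(0.802)²) = 1.96e4 N/C.

E ≈ 1.96e4 N/C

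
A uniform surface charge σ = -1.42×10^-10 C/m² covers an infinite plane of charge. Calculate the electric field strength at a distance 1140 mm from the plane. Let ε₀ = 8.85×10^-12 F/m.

By planar symmetry E is perpendicular to the sheet and uniform; use a Gaussian pillbox with flat faces of area A on each side of the sheet.
Only the two end caps contribute flux: Φ = 2EA. With Q_enc = σA, Gauss's law gives E = |σ|/(2ε₀).
E = |σ|/(2ε₀) = (1.42e-10)/(2·8.85×10^-12) = 8.02 N/C.

|E| = 8.02 N/C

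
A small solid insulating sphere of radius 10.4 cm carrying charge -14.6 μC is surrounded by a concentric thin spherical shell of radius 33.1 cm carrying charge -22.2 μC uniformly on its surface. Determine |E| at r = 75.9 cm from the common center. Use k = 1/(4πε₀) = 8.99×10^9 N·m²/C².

Symmetry ⇒ E = E(r) r̂. Gaussian sphere of radius r = 75.9 cm (r > 33.1 cm, enclosing both).
Q_enc = (-14.6 μC) + (-22.2 μC) = -3.68e-5 C.
Applying ∮E·dA = Q_enc/ε₀ with Φ = E(4πr²):
E = k|Q_enc|/r² = (8.99×10^9)(3.68×10^-5)/(0.759)² = 5.74e5 N/C.

E = 5.74e5 N/C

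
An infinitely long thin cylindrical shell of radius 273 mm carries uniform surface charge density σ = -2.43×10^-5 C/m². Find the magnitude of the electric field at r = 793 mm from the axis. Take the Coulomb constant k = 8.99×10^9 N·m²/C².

|E| = 9.45e5 N/C

Coaxial Gaussian cylinder, radius r = 793 mm, length L (r > 273 mm).
The whole shell is enclosed: λ_enc = σ·2πR = (-2.43×10^-5)·2π·(0.273) = -4.168e-5 C/m.
Gauss's law: E·2πrL = λ_enc L/ε₀.
E = 2k|λ_enc|/r = 2(8.99×10^9)(4.168e-5)/(0.793) = 9.45e5 N/C.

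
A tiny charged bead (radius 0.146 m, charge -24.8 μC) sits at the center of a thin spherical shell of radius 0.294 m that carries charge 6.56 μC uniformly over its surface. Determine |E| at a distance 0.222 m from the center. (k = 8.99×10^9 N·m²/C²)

Symmetry ⇒ E = E(r) r̂. Gaussian sphere of radius r = 0.222 m (between the bodies, 0.146 m < r < 0.294 m).
Only the inner charge is enclosed; the outer shell contributes nothing inside itself. Q_enc = -24.8 μC = -2.48×10^-5 C.
Since E is radial and uniform over the Gaussian sphere, Φ = E·4πr² = Q_enc/ε₀.
E = k|Q_enc|/r² = (8.99×10^9)(2.48×10^-5)/(0.222)² = 4.52×10^6 N/C.

E = 4.52e6 N/C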